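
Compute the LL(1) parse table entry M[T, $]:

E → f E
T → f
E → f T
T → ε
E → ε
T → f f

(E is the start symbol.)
T → ε

To find M[T, $], we find productions for T where $ is in the predict set (PREDICT(N → α) = (FIRST(α) \ {ε}) ∪ (FOLLOW(N) if α ⇒* ε)).

Relevant sets:
  FOLLOW(T) = { $ }

T → f: PREDICT = { 'f' }
T → ε: PREDICT = { $ }
  $ is in predict set, so this production goes in M[T, $]
T → f f: PREDICT = { 'f' }

M[T, $] = T → ε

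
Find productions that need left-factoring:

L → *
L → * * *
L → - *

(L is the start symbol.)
Yes, L has productions with common prefix '*'

Left-factoring is needed when two productions for the same non-terminal
share a common prefix on the right-hand side.

Productions for L:
  L → *
  L → * * *
  L → - *

Found common prefix '*' in productions for L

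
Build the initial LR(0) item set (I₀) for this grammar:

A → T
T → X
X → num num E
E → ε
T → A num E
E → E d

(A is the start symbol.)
First, augment the grammar with A' → A
I₀ = CLOSURE({ [A' → . A] }):
  [A' → . A] has the dot before A: add [A → . T]
  [A → . T] has the dot before T: add [T → . X], [T → . A num E]
  [T → . X] has the dot before X: add [X → . num num E]
No further items can be added.

I₀ = { [A → . T], [A' → . A], [T → . A num E], [T → . X], [X → . num num E] }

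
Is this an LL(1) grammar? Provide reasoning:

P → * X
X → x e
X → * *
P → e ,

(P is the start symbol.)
A grammar is LL(1) if for each non-terminal N with multiple productions, the predict sets of those productions are pairwise disjoint, where PREDICT(N → α) = (FIRST(α) \ {ε}) ∪ (FOLLOW(N) if α ⇒* ε).

For P:
  PREDICT(P → '*' X) = { '*' }
  PREDICT(P → e ',') = { 'e' }
For X:
  PREDICT(X → x e) = { 'x' }
  PREDICT(X → '*' '*') = { '*' }

All predict sets are disjoint. The grammar IS LL(1).

Answer: Yes, the grammar is LL(1).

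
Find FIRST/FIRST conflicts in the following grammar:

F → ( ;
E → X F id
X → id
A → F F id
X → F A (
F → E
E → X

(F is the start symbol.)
Yes. F → '(' ';' / F → E on { '(' }; E → X F id / E → X on { '(', 'id' }; X → id / X → F A '(' on { 'id' }

FIRST sets of the non-terminals at (or reachable through a nullable prefix from) the front of some alternative:
  FIRST(E) = { '(', 'id' }
  FIRST(X) = { '(', 'id' }
  FIRST(F) = { '(', 'id' }

Productions for F:
  F → ( ;: FIRST = { '(' }
  F → E: FIRST = { '(', 'id' }
Productions for E:
  E → X F id: FIRST = { '(', 'id' }
  E → X: FIRST = { '(', 'id' }
Productions for X:
  X → id: FIRST = { 'id' }
  X → F A (: FIRST = { '(', 'id' }
A has only one production, so no FIRST/FIRST conflict is possible there.

Conflict for F: F → ( ; and F → E
  Overlap: { '(' }
Conflict for E: E → X F id and E → X
  Overlap: { '(', 'id' }
Conflict for X: X → id and X → F A (
  Overlap: { 'id' }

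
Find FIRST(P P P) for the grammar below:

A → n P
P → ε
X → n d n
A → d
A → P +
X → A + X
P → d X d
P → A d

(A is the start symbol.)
FIRST sets of the non-terminals involved (from the grammar, by fixed-point iteration):
  FIRST(P) = { '+', 'd', 'n', ε }

To compute FIRST(P P P), process the symbols left to right:
Symbol P is a non-terminal. Add FIRST(P) \ {ε} = { '+', 'd', 'n' }
P is nullable (ε ∈ FIRST(P)), continue to the next symbol.
Symbol P is a non-terminal. Add FIRST(P) \ {ε} = { '+', 'd', 'n' }
P is nullable (ε ∈ FIRST(P)), continue to the next symbol.
Symbol P is a non-terminal. Add FIRST(P) \ {ε} = { '+', 'd', 'n' }
P is nullable (ε ∈ FIRST(P)), continue to the next symbol.
All symbols are nullable, so ε is in the result.
FIRST(P P P) = { '+', 'd', 'n', ε }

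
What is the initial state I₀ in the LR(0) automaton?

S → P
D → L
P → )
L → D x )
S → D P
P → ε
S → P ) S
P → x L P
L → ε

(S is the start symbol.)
{ [D → . L], [L → . D x )], [L → .], [P → . )], [P → . x L P], [P → .], [S → . D P], [S → . P ) S], [S → . P], [S' → . S] }

First, augment the grammar with S' → S
I₀ = CLOSURE({ [S' → . S] }):
  [S' → . S] has the dot before S: add [S → . P], [S → . D P], [S → . P ) S]
  [S → . P] has the dot before P: add [P → . )], [P → .], [P → . x L P]
  [S → . D P] has the dot before D: add [D → . L]
  [D → . L] has the dot before L: add [L → . D x )], [L → .]
No further items can be added.

I₀ = { [D → . L], [L → . D x )], [L → .], [P → . )], [P → . x L P], [P → .], [S → . D P], [S → . P ) S], [S → . P], [S' → . S] }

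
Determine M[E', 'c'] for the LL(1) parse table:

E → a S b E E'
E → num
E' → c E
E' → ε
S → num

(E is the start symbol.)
E' → c E, E' → ε

To find M[E', 'c'], we find productions for E' where 'c' is in the predict set (PREDICT(N → α) = (FIRST(α) \ {ε}) ∪ (FOLLOW(N) if α ⇒* ε)).

Relevant sets:
  FOLLOW(E') = { $, 'c' }

E' → c E: PREDICT = { 'c' }
  'c' is in predict set, so this production goes in M[E', 'c']
E' → ε: PREDICT = { $, 'c' }
  'c' is in predict set, so this production goes in M[E', 'c']

M[E', 'c'] = E' → c E, E' → ε  (a multiply-defined cell — the grammar is not LL(1))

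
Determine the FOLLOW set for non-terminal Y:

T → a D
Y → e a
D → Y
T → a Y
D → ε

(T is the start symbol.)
{ $ }

In D → Y: Y is at the end, add FOLLOW(D)
In T → a Y: Y is at the end, add FOLLOW(T)

The FOLLOW sets referred to above (computed the same way, to a fixed point):
  FOLLOW(D) = { $ }
  FOLLOW(T) = { $ }

Taking the union: FOLLOW(Y) = { $ }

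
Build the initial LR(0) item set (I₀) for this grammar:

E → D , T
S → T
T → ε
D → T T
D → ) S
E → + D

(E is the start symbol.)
{ [D → . ) S], [D → . T T], [E → . + D], [E → . D , T], [E' → . E], [T → .] }

First, augment the grammar with E' → E
I₀ = CLOSURE({ [E' → . E] }):
  [E' → . E] has the dot before E: add [E → . D , T], [E → . + D]
  [E → . D , T] has the dot before D: add [D → . T T], [D → . ) S]
  [D → . T T] has the dot before T: add [T → .]
No further items can be added.

I₀ = { [D → . ) S], [D → . T T], [E → . + D], [E → . D , T], [E' → . E], [T → .] }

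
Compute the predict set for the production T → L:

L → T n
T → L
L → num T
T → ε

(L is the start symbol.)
{ 'n', 'num' }

PREDICT(T → L) = (FIRST(RHS) \ {ε}) ∪ (FOLLOW(T) if ε ∈ FIRST(RHS), i.e. RHS ⇒* ε)
FIRST(L) = { 'n', 'num' }
FIRST(L) = { 'n', 'num' }
ε ∉ FIRST(L), so FOLLOW(T) is not added.
PREDICT(T → L) = { 'n', 'num' }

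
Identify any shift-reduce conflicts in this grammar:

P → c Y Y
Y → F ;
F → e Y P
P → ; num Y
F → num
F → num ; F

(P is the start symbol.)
A shift-reduce conflict occurs when an LR(0) state has both:
  - a complete (reduce) item [A → α .] (dot at the end), and
  - a shift item [B → β . c γ] (dot before a terminal).

Augment with P' → P and build the canonical LR(0) collection (I0 = CLOSURE({[P' → . P]}), then GOTO on every symbol after a dot until no new states appear). It has 16 states:
  I0: { [P → . ; num Y], [P → . c Y Y], [P' → . P] }  — shift
  I1: { [P → ; . num Y] }  — shift
  I2: { [P' → P .] }  — accept
  I3: { [F → . e Y P], [F → . num ; F], [F → . num], [P → c . Y Y], [Y → . F ;] }  — shift
  I4: { [Y → F . ;] }  — shift
  I5: { [F → . e Y P], [F → . num ; F], [F → . num], [P → c Y . Y], [Y → . F ;] }  — shift
  I6: { [F → . e Y P], [F → . num ; F], [F → . num], [F → e . Y P], [Y → . F ;] }  — shift
  I7: { [F → num . ; F], [F → num .] }  — shift, reduce
  I8: { [F → . e Y P], [F → . num ; F], [F → . num], [F → num ; . F] }  — shift
  I9: { [F → num ; F .] }  — reduce
  I10: { [F → e Y . P], [P → . ; num Y], [P → . c Y Y] }  — shift
  I11: { [F → e Y P .] }  — reduce
  I12: { [P → c Y Y .] }  — reduce
  I13: { [Y → F ; .] }  — reduce
  I14: { [F → . e Y P], [F → . num ; F], [F → . num], [P → ; num . Y], [Y → . F ;] }  — shift
  I15: { [P → ; num Y .] }  — reduce

I7 contains reduce item [F → num .] and shift item [F → num . ; F] — shift-reduce conflict.

Answer: Yes — I7: [F → num .] vs [F → num . ; F]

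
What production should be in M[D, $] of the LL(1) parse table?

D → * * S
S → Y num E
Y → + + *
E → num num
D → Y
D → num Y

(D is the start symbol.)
To find M[D, $], we find productions for D where $ is in the predict set (PREDICT(N → α) = (FIRST(α) \ {ε}) ∪ (FOLLOW(N) if α ⇒* ε)).

Relevant sets:
  FIRST(Y) = { '+' }

D → * * S: PREDICT = { '*' }
D → Y: PREDICT = { '+' }
D → num Y: PREDICT = { 'num' }

M[D, $] is empty (no production applies)

Answer: Empty (error entry)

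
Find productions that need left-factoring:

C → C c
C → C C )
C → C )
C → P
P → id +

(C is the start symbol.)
Left-factoring is needed when two productions for the same non-terminal
share a common prefix on the right-hand side.

Productions for C:
  C → C c
  C → C C )
  C → C )
  C → P

Found common prefix 'C' in productions for C

Answer: Yes, C has productions with common prefix 'C'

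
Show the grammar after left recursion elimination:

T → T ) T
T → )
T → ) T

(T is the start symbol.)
T → ) T'
T → ) T T'
T' → ) T T'
T' → ε

T is directly left-recursive. The standard transformation for
  A → A α₁ | ... | A α_m | β₁ | ... | β_n
is
  A  → β₁ A' | ... | β_n A'
  A' → α₁ A' | ... | α_m A' | ε

T → ) becomes T → ) T'
T → ) T becomes T → ) T T'
T → T ) T becomes T' → ) T T'
Add T' → ε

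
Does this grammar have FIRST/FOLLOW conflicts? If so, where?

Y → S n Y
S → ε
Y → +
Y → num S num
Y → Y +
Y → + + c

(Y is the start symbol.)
No FIRST/FOLLOW conflicts.

A FIRST/FOLLOW conflict occurs when a non-terminal N has a nullable alternative N → β (β ⇒* ε) and another alternative N → α with FIRST(α) ∩ FOLLOW(N) ≠ ∅: on such a lookahead the parser cannot decide between expanding α and letting N vanish via β.

Nullable non-terminals: S.
S has a nullable alternative but only one production, so nothing to check.

Y has no nullable alternative, so no FIRST/FOLLOW check is needed there.

No FIRST/FOLLOW conflicts found.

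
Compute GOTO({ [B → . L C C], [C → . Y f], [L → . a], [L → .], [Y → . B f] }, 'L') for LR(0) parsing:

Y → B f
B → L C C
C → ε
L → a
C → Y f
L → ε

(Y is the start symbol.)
GOTO(I, 'L') = CLOSURE({ [A → αX.β] : [A → α.Xβ] ∈ I, X = 'L' })

Items with dot before 'L', with the dot advanced:
  [B → . L C C] → [B → L . C C]
Closure of the advanced items:
  [B → L . C C] has the dot before C: add [C → .], [C → . Y f]
  [C → . Y f] has the dot before Y: add [Y → . B f]
  [Y → . B f] has the dot before B: add [B → . L C C]
  [B → . L C C] has the dot before L: add [L → . a], [L → .]

GOTO = { [B → . L C C], [B → L . C C], [C → . Y f], [C → .], [L → . a], [L → .], [Y → . B f] }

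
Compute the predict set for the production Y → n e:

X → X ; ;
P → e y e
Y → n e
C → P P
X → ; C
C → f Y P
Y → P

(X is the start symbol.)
{ 'n' }

PREDICT(Y → n e) = (FIRST(RHS) \ {ε}) ∪ (FOLLOW(Y) if ε ∈ FIRST(RHS), i.e. RHS ⇒* ε)
FIRST(n e) = { 'n' }
ε ∉ FIRST(n e), so FOLLOW(Y) is not added.
PREDICT(Y → n e) = { 'n' }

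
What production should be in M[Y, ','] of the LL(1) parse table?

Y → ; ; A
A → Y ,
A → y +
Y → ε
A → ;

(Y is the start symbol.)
To find M[Y, ','], we find productions for Y where ',' is in the predict set (PREDICT(N → α) = (FIRST(α) \ {ε}) ∪ (FOLLOW(N) if α ⇒* ε)).

Relevant sets:
  FOLLOW(Y) = { $, ',' }

Y → ; ; A: PREDICT = { ';' }
Y → ε: PREDICT = { $, ',' }
  ',' is in predict set, so this production goes in M[Y, ',']

M[Y, ','] = Y → ε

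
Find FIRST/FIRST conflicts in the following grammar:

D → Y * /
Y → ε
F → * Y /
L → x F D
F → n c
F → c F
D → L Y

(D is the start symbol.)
No FIRST/FIRST conflicts.

A FIRST/FIRST conflict occurs when two productions N → α and N → β for the same non-terminal have FIRST(α) ∩ FIRST(β) ≠ ∅ (with ε ∈ FIRST of a nullable right-hand side, so two nullable alternatives also conflict).

FIRST sets of the non-terminals at (or reachable through a nullable prefix from) the front of some alternative:
  FIRST(Y) = { ε }
  FIRST(L) = { 'x' }

Productions for D:
  D → Y * /: FIRST = { '*' }
  D → L Y: FIRST = { 'x' }
Productions for F:
  F → * Y /: FIRST = { '*' }
  F → n c: FIRST = { 'n' }
  F → c F: FIRST = { 'c' }
Y, L have only one production, so no FIRST/FIRST conflict is possible there.

All alternatives of each non-terminal have pairwise disjoint FIRST sets.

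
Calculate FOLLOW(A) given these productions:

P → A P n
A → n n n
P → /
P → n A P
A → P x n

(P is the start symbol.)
To compute FOLLOW(A), find every occurrence of A on a right-hand side N → α A β: add FIRST(β) \ {ε}, and if β is empty or nullable also add FOLLOW(N). Iterate to a fixed point.

In P → A P n: A is followed by P n, add FIRST(P n) \ {ε} = { '/', 'n' }
In P → n A P: A is followed by P, add FIRST(P) \ {ε} = { '/', 'n' }

Taking the union: FOLLOW(A) = { '/', 'n' }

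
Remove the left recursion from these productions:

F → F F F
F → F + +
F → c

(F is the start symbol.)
F → c F'
F' → F F F'
F' → + + F'
F' → ε

F is directly left-recursive. The standard transformation for
  A → A α₁ | ... | A α_m | β₁ | ... | β_n
is
  A  → β₁ A' | ... | β_n A'
  A' → α₁ A' | ... | α_m A' | ε

F → c becomes F → c F'
F → F F F becomes F' → F F F'
F → F + + becomes F' → + + F'
Add F' → ε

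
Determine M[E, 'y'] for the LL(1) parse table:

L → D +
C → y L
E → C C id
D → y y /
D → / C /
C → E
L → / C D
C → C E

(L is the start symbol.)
E → C C id

To find M[E, 'y'], we find productions for E where 'y' is in the predict set (PREDICT(N → α) = (FIRST(α) \ {ε}) ∪ (FOLLOW(N) if α ⇒* ε)).

Relevant sets:
  FIRST(C) = { 'y' }

E → C C id: PREDICT = { 'y' }
  'y' is in predict set, so this production goes in M[E, 'y']

M[E, 'y'] = E → C C id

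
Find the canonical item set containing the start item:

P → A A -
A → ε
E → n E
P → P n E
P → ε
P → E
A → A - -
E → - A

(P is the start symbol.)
First, augment the grammar with P' → P
I₀ = CLOSURE({ [P' → . P] }):
  [P' → . P] has the dot before P: add [P → . A A -], [P → . P n E], [P → .], [P → . E]
  [P → . A A -] has the dot before A: add [A → .], [A → . A - -]
  [P → . E] has the dot before E: add [E → . n E], [E → . - A]
No further items can be added.

I₀ = { [A → . A - -], [A → .], [E → . - A], [E → . n E], [P → . A A -], [P → . E], [P → . P n E], [P → .], [P' → . P] }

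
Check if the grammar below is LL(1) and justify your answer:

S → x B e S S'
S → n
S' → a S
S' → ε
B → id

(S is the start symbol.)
No. Predict set conflict for S': { 'a' }

Relevant sets:
  FOLLOW(S') = { $, 'a' }

For S:
  PREDICT(S → x B e S S') = { 'x' }
  PREDICT(S → n) = { 'n' }
For S':
  PREDICT(S' → a S) = { 'a' }
  PREDICT(S' → ε) = { $, 'a' }
B has a single production, so nothing to check there.

Conflict found: Predict set conflict for S': { 'a' }
The grammar is NOT LL(1).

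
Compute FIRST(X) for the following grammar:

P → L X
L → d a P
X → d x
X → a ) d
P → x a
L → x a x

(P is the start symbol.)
To compute FIRST(X), examine every production with X on the left-hand side, reading each right-hand side left to right until a non-nullable symbol is reached.

From X → d x:
  - d is a terminal: add 'd' and stop
From X → a ) d:
  - a is a terminal: add 'a' and stop

Collecting: FIRST(X) = { 'a', 'd' }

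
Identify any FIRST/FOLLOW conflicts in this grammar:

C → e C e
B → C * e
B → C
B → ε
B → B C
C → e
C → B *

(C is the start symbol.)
Nullable non-terminals: B.
FIRST sets used below: FIRST(C) = { '*', 'e' }, FIRST(B) = { '*', 'e', ε }

B: nullable alternative(s) B → ε; FOLLOW(B) = { '*', 'e' }
  B → C * e: FIRST \ {ε} = { '*', 'e' } — overlaps FOLLOW(B) on { '*', 'e' }: CONFLICT
  B → C: FIRST \ {ε} = { '*', 'e' } — overlaps FOLLOW(B) on { '*', 'e' }: CONFLICT
  B → ε: FIRST \ {ε} = { } — this is the only nullable alternative, skip
  B → B C: FIRST \ {ε} = { '*', 'e' } — overlaps FOLLOW(B) on { '*', 'e' }: CONFLICT

C has no nullable alternative, so no FIRST/FOLLOW check is needed there.

So the grammar has 3 FIRST/FOLLOW conflicts (marked CONFLICT above).

Answer: Yes. B → C '*' e with FOLLOW(B) on { '*', 'e' }; B → C with FOLLOW(B) on { '*', 'e' }; B → B C with FOLLOW(B) on { '*', 'e' }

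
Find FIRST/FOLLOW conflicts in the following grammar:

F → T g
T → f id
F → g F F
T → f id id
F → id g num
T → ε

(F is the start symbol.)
No FIRST/FOLLOW conflicts.

Nullable non-terminals: T.

T: nullable alternative(s) T → ε; FOLLOW(T) = { 'g' }
  T → f id: FIRST \ {ε} = { 'f' } — disjoint from FOLLOW(T)
  T → f id id: FIRST \ {ε} = { 'f' } — disjoint from FOLLOW(T)
  T → ε: FIRST \ {ε} = { } — this is the only nullable alternative, skip

F has no nullable alternative, so no FIRST/FOLLOW check is needed there.

No FIRST/FOLLOW conflicts found.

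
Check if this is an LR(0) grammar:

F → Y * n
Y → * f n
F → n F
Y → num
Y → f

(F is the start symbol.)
Augment with F' → F and build the canonical LR(0) collection (I0 = CLOSURE({[F' → . F]}), then GOTO on every symbol after a dot until no new states appear). It has 12 states:
  I0: { [F → . Y * n], [F → . n F], [F' → . F], [Y → . * f n], [Y → . f], [Y → . num] }  — shift
  I1: { [Y → * . f n] }  — shift
  I2: { [F' → F .] }  — accept
  I3: { [F → Y . * n] }  — shift
  I4: { [Y → f .] }  — reduce
  I5: { [F → . Y * n], [F → . n F], [F → n . F], [Y → . * f n], [Y → . f], [Y → . num] }  — shift
  I6: { [Y → num .] }  — reduce
  I7: { [F → n F .] }  — reduce
  I8: { [F → Y * . n] }  — shift
  I9: { [F → Y * n .] }  — reduce
  I10: { [Y → * f . n] }  — shift
  I11: { [Y → * f n .] }  — reduce

Every state is either a pure shift/goto state or contains exactly one complete item and nothing to shift — no conflicts. The grammar is LR(0).

Answer: Yes, the grammar is LR(0)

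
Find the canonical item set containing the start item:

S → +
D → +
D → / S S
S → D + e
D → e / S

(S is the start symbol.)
{ [D → . +], [D → . / S S], [D → . e / S], [S → . +], [S → . D + e], [S' → . S] }

First, augment the grammar with S' → S
I₀ = CLOSURE({ [S' → . S] }):
  [S' → . S] has the dot before S: add [S → . +], [S → . D + e]
  [S → . D + e] has the dot before D: add [D → . +], [D → . / S S], [D → . e / S]
No further items can be added.

I₀ = { [D → . +], [D → . / S S], [D → . e / S], [S → . +], [S → . D + e], [S' → . S] }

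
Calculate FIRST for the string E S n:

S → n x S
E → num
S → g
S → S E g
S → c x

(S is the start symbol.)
{ 'num' }

FIRST sets of the non-terminals involved (from the grammar, by fixed-point iteration):
  FIRST(E) = { 'num' }

To compute FIRST(E S n), process the symbols left to right:
Symbol E is a non-terminal. Add FIRST(E) \ {ε} = { 'num' }
E is not nullable (ε ∉ FIRST(E)), so stop here.
FIRST(E S n) = { 'num' }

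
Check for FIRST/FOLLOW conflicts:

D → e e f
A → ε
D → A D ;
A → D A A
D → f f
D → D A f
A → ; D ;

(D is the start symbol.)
Yes. A → D A A with FOLLOW(A) on { ';', 'e', 'f' }; A → ';' D ';' with FOLLOW(A) on { ';' }

A FIRST/FOLLOW conflict occurs when a non-terminal N has a nullable alternative N → β (β ⇒* ε) and another alternative N → α with FIRST(α) ∩ FOLLOW(N) ≠ ∅: on such a lookahead the parser cannot decide between expanding α and letting N vanish via β.

Nullable non-terminals: A.
FIRST sets used below: FIRST(D) = { ';', 'e', 'f' }

A: nullable alternative(s) A → ε; FOLLOW(A) = { ';', 'e', 'f' }
  A → ε: FIRST \ {ε} = { } — this is the only nullable alternative, skip
  A → D A A: FIRST \ {ε} = { ';', 'e', 'f' } — overlaps FOLLOW(A) on { ';', 'e', 'f' }: CONFLICT
  A → ; D ;: FIRST \ {ε} = { ';' } — overlaps FOLLOW(A) on { ';' }: CONFLICT

D has no nullable alternative, so no FIRST/FOLLOW check is needed there.

So the grammar has 2 FIRST/FOLLOW conflicts (marked CONFLICT above).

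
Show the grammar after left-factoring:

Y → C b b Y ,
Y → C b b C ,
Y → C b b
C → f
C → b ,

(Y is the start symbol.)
Left-factoring transforms A → αβ₁ | αβ₂ into A → αA' and A' → β₁ | β₂
(α is the longest common prefix among the alternatives). Repeat until
no nonterminal has two alternatives with a common prefix.

Round 1: Y has alternatives sharing prefix 'C b b'. Introduce Y': Y → C b b Y'
  Add: Y' → Y ,
  Add: Y' → C ,
  Add: Y' → ε

No remaining common prefixes — done.

Resulting grammar:
Y → C b b Y'
Y' → Y ,
Y' → C ,
Y' → ε
C → f
C → b ,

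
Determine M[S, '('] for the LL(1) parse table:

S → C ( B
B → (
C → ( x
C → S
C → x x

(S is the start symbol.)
To find M[S, '('], we find productions for S where '(' is in the predict set (PREDICT(N → α) = (FIRST(α) \ {ε}) ∪ (FOLLOW(N) if α ⇒* ε)).

Relevant sets:
  FIRST(C) = { '(', 'x' }

S → C ( B: PREDICT = { '(', 'x' }
  '(' is in predict set, so this production goes in M[S, '(']

M[S, '('] = S → C ( B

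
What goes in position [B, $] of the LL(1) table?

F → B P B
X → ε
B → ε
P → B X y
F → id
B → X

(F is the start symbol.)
B → ε, B → X

To find M[B, $], we find productions for B where $ is in the predict set (PREDICT(N → α) = (FIRST(α) \ {ε}) ∪ (FOLLOW(N) if α ⇒* ε)).

Relevant sets:
  FIRST(X) = { ε }
  FOLLOW(B) = { $, 'y' }

B → ε: PREDICT = { $, 'y' }
  $ is in predict set, so this production goes in M[B, $]
B → X: PREDICT = { $, 'y' }
  $ is in predict set, so this production goes in M[B, $]

M[B, $] = B → ε, B → X  (a multiply-defined cell — the grammar is not LL(1))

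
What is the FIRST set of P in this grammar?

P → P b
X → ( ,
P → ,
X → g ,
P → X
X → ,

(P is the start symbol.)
To compute FIRST(P), examine every production with P on the left-hand side, reading each right-hand side left to right until a non-nullable symbol is reached.

FIRST sets of the other non-terminals involved (by the same procedure, iterated to a fixed point):
  FIRST(X) = { '(', ',', 'g' }

From P → P b:
  - P is the symbol being defined: contributes nothing new
    P is not nullable, so stop
From P → ,:
  - ',' is a terminal: add ',' and stop
From P → X:
  - X is a non-terminal: add FIRST(X) \ {ε} = { '(', ',', 'g' }
    X is not nullable, so stop

Collecting: FIRST(P) = { '(', ',', 'g' }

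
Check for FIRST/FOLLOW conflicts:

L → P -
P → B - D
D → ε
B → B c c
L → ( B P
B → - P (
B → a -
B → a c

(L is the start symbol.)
No FIRST/FOLLOW conflicts.

A FIRST/FOLLOW conflict occurs when a non-terminal N has a nullable alternative N → β (β ⇒* ε) and another alternative N → α with FIRST(α) ∩ FOLLOW(N) ≠ ∅: on such a lookahead the parser cannot decide between expanding α and letting N vanish via β.

Nullable non-terminals: D.
D has a nullable alternative but only one production, so nothing to check.

B, L, P have no nullable alternative, so no FIRST/FOLLOW check is needed there.

No FIRST/FOLLOW conflicts found.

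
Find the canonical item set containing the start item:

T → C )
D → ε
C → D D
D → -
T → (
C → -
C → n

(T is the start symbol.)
First, augment the grammar with T' → T
I₀ = CLOSURE({ [T' → . T] }):
  [T' → . T] has the dot before T: add [T → . C )], [T → . (]
  [T → . C )] has the dot before C: add [C → . D D], [C → . -], [C → . n]
  [C → . D D] has the dot before D: add [D → .], [D → . -]
No further items can be added.

I₀ = { [C → . -], [C → . D D], [C → . n], [D → . -], [D → .], [T → . (], [T → . C )], [T' → . T] }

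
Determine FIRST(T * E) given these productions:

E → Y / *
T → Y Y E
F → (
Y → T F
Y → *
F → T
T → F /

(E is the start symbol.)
{ '(', '*' }

FIRST sets of the non-terminals involved (from the grammar, by fixed-point iteration):
  FIRST(T) = { '(', '*' }

To compute FIRST(T * E), process the symbols left to right:
Symbol T is a non-terminal. Add FIRST(T) \ {ε} = { '(', '*' }
T is not nullable (ε ∉ FIRST(T)), so stop here.
FIRST(T * E) = { '(', '*' }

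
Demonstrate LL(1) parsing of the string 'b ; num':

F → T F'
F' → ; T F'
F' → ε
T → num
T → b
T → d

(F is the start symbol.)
LL(1) parsing maintains a stack (initially the start symbol over $) and the input. At each step: if the stack top is a terminal, match it against the current input token; if it is a non-terminal N, replace it with the RHS of M[N, lookahead] (the unique production whose predict set contains the lookahead).

Stack is shown with the top on the left.

Stack     Input      Action
---------------------------
F $       b ; num $  output F → T F'
T F' $    b ; num $  output T → b
b F' $    b ; num $  match 'b'
F' $      ; num $    output F' → ; T F'
; T F' $  ; num $    match ';'
T F' $    num $      output T → num
num F' $  num $      match 'num'
F' $      $          output F' → ε
$         $          accept

The string is accepted.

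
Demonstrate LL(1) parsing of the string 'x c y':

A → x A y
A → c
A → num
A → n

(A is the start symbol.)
Stack is shown with the top on the left.

Stack    Input    Action
------------------------
A $      x c y $  output A → x A y
x A y $  x c y $  match 'x'
A y $    c y $    output A → c
c y $    c y $    match 'c'
y $      y $      match 'y'
$        $        accept

The string is accepted.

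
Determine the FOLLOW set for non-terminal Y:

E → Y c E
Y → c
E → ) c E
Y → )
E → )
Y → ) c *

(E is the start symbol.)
In E → Y c E: Y is followed by c E, add FIRST(c E) \ {ε} = { 'c' }

Taking the union: FOLLOW(Y) = { 'c' }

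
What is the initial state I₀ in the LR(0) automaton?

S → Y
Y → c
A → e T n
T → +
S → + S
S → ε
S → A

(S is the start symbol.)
First, augment the grammar with S' → S
I₀ = CLOSURE({ [S' → . S] }):
  [S' → . S] has the dot before S: add [S → . Y], [S → . + S], [S → .], [S → . A]
  [S → . Y] has the dot before Y: add [Y → . c]
  [S → . A] has the dot before A: add [A → . e T n]
No further items can be added.

I₀ = { [A → . e T n], [S → . + S], [S → . A], [S → . Y], [S → .], [S' → . S], [Y → . c] }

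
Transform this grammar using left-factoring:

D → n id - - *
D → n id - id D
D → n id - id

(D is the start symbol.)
Left-factoring transforms A → αβ₁ | αβ₂ into A → αA' and A' → β₁ | β₂
(α is the longest common prefix among the alternatives). Repeat until
no nonterminal has two alternatives with a common prefix.

Round 1: D has alternatives sharing prefix 'n id -'. Introduce D': D → n id - D'
  Add: D' → - *
  Add: D' → id D
  Add: D' → id

Round 2: D' has alternatives sharing prefix 'id'. Introduce D'': D' → id D''
  Add: D'' → D
  Add: D'' → ε

No remaining common prefixes — done.

Resulting grammar:
D → n id - D'
D' → - *
D' → id D''
D'' → D
D'' → ε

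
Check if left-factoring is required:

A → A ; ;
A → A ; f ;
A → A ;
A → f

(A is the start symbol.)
Left-factoring is needed when two productions for the same non-terminal
share a common prefix on the right-hand side.

Productions for A:
  A → A ; ;
  A → A ; f ;
  A → A ;
  A → f

Found common prefix 'A ;' in productions for A

Answer: Yes, A has productions with common prefix 'A ;'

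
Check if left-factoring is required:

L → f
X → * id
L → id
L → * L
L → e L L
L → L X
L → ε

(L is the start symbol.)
No, left-factoring is not needed

Left-factoring is needed when two productions for the same non-terminal
share a common prefix on the right-hand side.

Productions for L:
  L → f
  L → id
  L → * L
  L → e L L
  L → L X
  L → ε

No common prefixes found.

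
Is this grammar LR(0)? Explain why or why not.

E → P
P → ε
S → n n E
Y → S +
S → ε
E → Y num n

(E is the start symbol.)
No. Shift-reduce conflict between [P → .] and [S → . n n E]

Augment with E' → E and build the canonical LR(0) collection (I0 = CLOSURE({[E' → . E]}), then GOTO on every symbol after a dot until no new states appear). It has 11 states:
  I0: { [E → . P], [E → . Y num n], [E' → . E], [P → .], [S → . n n E], [S → .], [Y → . S +] }  — shift, 2 reduces
  I1: { [E' → E .] }  — accept
  I2: { [E → P .] }  — reduce
  I3: { [Y → S . +] }  — shift
  I4: { [E → Y . num n] }  — shift
  I5: { [S → n . n E] }  — shift
  I6: { [E → . P], [E → . Y num n], [P → .], [S → . n n E], [S → .], [S → n n . E], [Y → . S +] }  — shift, 2 reduces
  I7: { [S → n n E .] }  — reduce
  I8: { [E → Y num . n] }  — shift
  I9: { [E → Y num n .] }  — reduce
  I10: { [Y → S + .] }  — reduce

Conflict in state I0:
  Shift-reduce conflict between [P → .] and [S → . n n E]
So the grammar is NOT LR(0).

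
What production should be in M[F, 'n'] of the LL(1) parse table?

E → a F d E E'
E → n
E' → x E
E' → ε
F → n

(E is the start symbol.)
To find M[F, 'n'], we find productions for F where 'n' is in the predict set (PREDICT(N → α) = (FIRST(α) \ {ε}) ∪ (FOLLOW(N) if α ⇒* ε)).

F → n: PREDICT = { 'n' }
  'n' is in predict set, so this production goes in M[F, 'n']

M[F, 'n'] = F → n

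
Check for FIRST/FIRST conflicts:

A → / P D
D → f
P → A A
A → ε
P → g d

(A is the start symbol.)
No FIRST/FIRST conflicts.

A FIRST/FIRST conflict occurs when two productions N → α and N → β for the same non-terminal have FIRST(α) ∩ FIRST(β) ≠ ∅ (with ε ∈ FIRST of a nullable right-hand side, so two nullable alternatives also conflict).

FIRST sets of the non-terminals at (or reachable through a nullable prefix from) the front of some alternative:
  FIRST(A) = { '/', ε }

Productions for A:
  A → / P D: FIRST = { '/' }
  A → ε: FIRST = { ε }
Productions for P:
  P → A A: FIRST = { '/', ε }
  P → g d: FIRST = { 'g' }
D has only one production, so no FIRST/FIRST conflict is possible there.

All alternatives of each non-terminal have pairwise disjoint FIRST sets.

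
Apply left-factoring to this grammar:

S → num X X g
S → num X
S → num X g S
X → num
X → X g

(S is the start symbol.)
Left-factoring transforms A → αβ₁ | αβ₂ into A → αA' and A' → β₁ | β₂
(α is the longest common prefix among the alternatives). Repeat until
no nonterminal has two alternatives with a common prefix.

Round 1: S has alternatives sharing prefix 'num X'. Introduce S': S → num X S'
  Add: S' → X g
  Add: S' → ε
  Add: S' → g S

No remaining common prefixes — done.

Resulting grammar:
S → num X S'
S' → X g
S' → ε
S' → g S
X → num
X → X g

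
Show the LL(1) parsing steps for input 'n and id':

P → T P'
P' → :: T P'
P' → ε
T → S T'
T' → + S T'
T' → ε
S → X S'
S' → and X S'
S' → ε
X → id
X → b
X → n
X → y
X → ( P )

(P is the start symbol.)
LL(1) parsing maintains a stack (initially the start symbol over $) and the input. At each step: if the stack top is a terminal, match it against the current input token; if it is a non-terminal N, replace it with the RHS of M[N, lookahead] (the unique production whose predict set contains the lookahead).

Stack is shown with the top on the left.

Stack             Input       Action
------------------------------------
P $               n and id $  output P → T P'
T P' $            n and id $  output T → S T'
S T' P' $         n and id $  output S → X S'
X S' T' P' $      n and id $  output X → n
n S' T' P' $      n and id $  match 'n'
S' T' P' $        and id $    output S' → and X S'
and X S' T' P' $  and id $    match 'and'
X S' T' P' $      id $        output X → id
id S' T' P' $     id $        match 'id'
S' T' P' $        $           output S' → ε
T' P' $           $           output T' → ε
P' $              $           output P' → ε
$                 $           accept

The string is accepted.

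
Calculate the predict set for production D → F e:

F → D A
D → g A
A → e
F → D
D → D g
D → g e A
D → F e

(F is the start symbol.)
{ 'g' }

PREDICT(D → F e) = (FIRST(RHS) \ {ε}) ∪ (FOLLOW(D) if ε ∈ FIRST(RHS), i.e. RHS ⇒* ε)
FIRST(F) = { 'g' }
FIRST(F e) = { 'g' }
ε ∉ FIRST(F e), so FOLLOW(D) is not added.
PREDICT(D → F e) = { 'g' }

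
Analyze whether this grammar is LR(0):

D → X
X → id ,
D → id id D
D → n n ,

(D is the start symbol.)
Yes, the grammar is LR(0)

A grammar is LR(0) if no state in the canonical LR(0) collection has:
  - both a shift item (dot before a terminal) and a complete item (shift-reduce conflict), or
  - two or more complete items (reduce-reduce conflict; the accept item [D' → D .] counts as a complete item here).

Augment with D' → D and build the canonical LR(0) collection (I0 = CLOSURE({[D' → . D]}), then GOTO on every symbol after a dot until no new states appear). It has 10 states:
  I0: { [D → . X], [D → . id id D], [D → . n n ,], [D' → . D], [X → . id ,] }  — shift
  I1: { [D' → D .] }  — accept
  I2: { [D → X .] }  — reduce
  I3: { [D → id . id D], [X → id . ,] }  — shift
  I4: { [D → n . n ,] }  — shift
  I5: { [D → n n . ,] }  — shift
  I6: { [D → n n , .] }  — reduce
  I7: { [X → id , .] }  — reduce
  I8: { [D → . X], [D → . id id D], [D → . n n ,], [D → id id . D], [X → . id ,] }  — shift
  I9: { [D → id id D .] }  — reduce

Every state is either a pure shift/goto state or contains exactly one complete item and nothing to shift — no conflicts. The grammar is LR(0).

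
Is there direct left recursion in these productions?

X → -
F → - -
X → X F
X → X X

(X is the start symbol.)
Direct left recursion occurs when N → N α for some non-terminal N (the right-hand side begins with the left-hand side itself).

X → -: starts with '-'
F → - -: starts with '-'
X → X F: LEFT RECURSIVE (starts with X)
X → X X: LEFT RECURSIVE (starts with X)

The grammar has direct left recursion on: X.

Answer: Yes, X is left-recursive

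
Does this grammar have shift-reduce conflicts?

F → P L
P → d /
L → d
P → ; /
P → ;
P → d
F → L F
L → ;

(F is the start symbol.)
Yes — I1: [L → ; .] vs [P → ; . /]; I5: [L → d .] vs [P → d . /]

Augment with F' → F and build the canonical LR(0) collection (I0 = CLOSURE({[F' → . F]}), then GOTO on every symbol after a dot until no new states appear). It has 12 states:
  I0: { [F → . L F], [F → . P L], [F' → . F], [L → . ;], [L → . d], [P → . ; /], [P → . ;], [P → . d /], [P → . d] }  — shift
  I1: { [L → ; .], [P → ; . /], [P → ; .] }  — shift, 2 reduces
  I2: { [F' → F .] }  — accept
  I3: { [F → . L F], [F → . P L], [F → L . F], [L → . ;], [L → . d], [P → . ; /], [P → . ;], [P → . d /], [P → . d] }  — shift
  I4: { [F → P . L], [L → . ;], [L → . d] }  — shift
  I5: { [L → d .], [P → d . /], [P → d .] }  — shift, 2 reduces
  I6: { [P → d / .] }  — reduce
  I7: { [L → ; .] }  — reduce
  I8: { [F → P L .] }  — reduce
  I9: { [L → d .] }  — reduce
  I10: { [F → L F .] }  — reduce
  I11: { [P → ; / .] }  — reduce

I1 contains reduce items [L → ; .], [P → ; .] and shift item [P → ; . /] — shift-reduce conflict.
I5 contains reduce items [L → d .], [P → d .] and shift item [P → d . /] — shift-reduce conflict.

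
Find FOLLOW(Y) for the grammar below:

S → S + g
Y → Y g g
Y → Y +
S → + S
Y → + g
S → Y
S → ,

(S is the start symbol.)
To compute FOLLOW(Y), find every occurrence of Y on a right-hand side N → α Y β: add FIRST(β) \ {ε}, and if β is empty or nullable also add FOLLOW(N). Iterate to a fixed point.

In Y → Y g g: Y is followed by g g, add FIRST(g g) \ {ε} = { 'g' }
In Y → Y +: Y is followed by '+', add FIRST('+') \ {ε} = { '+' }
In S → Y: Y is at the end, add FOLLOW(S)

The FOLLOW sets referred to above (computed the same way, to a fixed point):
  FOLLOW(S) = { $, '+' }

Taking the union: FOLLOW(Y) = { $, '+', 'g' }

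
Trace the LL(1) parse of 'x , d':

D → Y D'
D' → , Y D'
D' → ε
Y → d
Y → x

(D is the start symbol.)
LL(1) parsing maintains a stack (initially the start symbol over $) and the input. At each step: if the stack top is a terminal, match it against the current input token; if it is a non-terminal N, replace it with the RHS of M[N, lookahead] (the unique production whose predict set contains the lookahead).

Stack is shown with the top on the left.

Stack     Input    Action
-------------------------
D $       x , d $  output D → Y D'
Y D' $    x , d $  output Y → x
x D' $    x , d $  match 'x'
D' $      , d $    output D' → , Y D'
, Y D' $  , d $    match ','
Y D' $    d $      output Y → d
d D' $    d $      match 'd'
D' $      $        output D' → ε
$         $        accept

The string is accepted.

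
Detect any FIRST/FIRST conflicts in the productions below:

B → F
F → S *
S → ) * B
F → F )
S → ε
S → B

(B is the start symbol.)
FIRST sets of the non-terminals at (or reachable through a nullable prefix from) the front of some alternative:
  FIRST(S) = { ')', '*', ε }
  FIRST(F) = { ')', '*' }
  FIRST(B) = { ')', '*' }

Productions for F:
  F → S *: FIRST = { ')', '*' }
  F → F ): FIRST = { ')', '*' }
Productions for S:
  S → ) * B: FIRST = { ')' }
  S → ε: FIRST = { ε }
  S → B: FIRST = { ')', '*' }
B has only one production, so no FIRST/FIRST conflict is possible there.

Conflict for F: F → S * and F → F )
  Overlap: { ')', '*' }
Conflict for S: S → ) * B and S → B
  Overlap: { ')' }

Answer: Yes. F → S '*' / F → F ')' on { ')', '*' }; S → ')' '*' B / S → B on { ')' }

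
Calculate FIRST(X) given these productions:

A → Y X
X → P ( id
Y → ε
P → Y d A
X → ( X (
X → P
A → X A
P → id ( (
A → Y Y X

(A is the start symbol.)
FIRST sets of the other non-terminals involved (by the same procedure, iterated to a fixed point):
  FIRST(P) = { 'd', 'id' }

From X → P ( id:
  - P is a non-terminal: add FIRST(P) \ {ε} = { 'd', 'id' }
    P is not nullable, so stop
From X → ( X (:
  - '(' is a terminal: add '(' and stop
From X → P:
  - P is a non-terminal: add FIRST(P) \ {ε} = { 'd', 'id' }
    P is not nullable, so stop

Collecting: FIRST(X) = { '(', 'd', 'id' }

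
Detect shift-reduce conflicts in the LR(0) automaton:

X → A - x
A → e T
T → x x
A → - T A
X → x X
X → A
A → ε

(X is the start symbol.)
A shift-reduce conflict occurs when an LR(0) state has both:
  - a complete (reduce) item [A → α .] (dot at the end), and
  - a shift item [B → β . c γ] (dot before a terminal).

Augment with X' → X and build the canonical LR(0) collection (I0 = CLOSURE({[X' → . X]}), then GOTO on every symbol after a dot until no new states appear). It has 14 states:
  I0: { [A → . - T A], [A → . e T], [A → .], [X → . A - x], [X → . A], [X → . x X], [X' → . X] }  — shift, reduce
  I1: { [A → - . T A], [T → . x x] }  — shift
  I2: { [X → A . - x], [X → A .] }  — shift, reduce
  I3: { [X' → X .] }  — accept
  I4: { [A → e . T], [T → . x x] }  — shift
  I5: { [A → . - T A], [A → . e T], [A → .], [X → . A - x], [X → . A], [X → . x X], [X → x . X] }  — shift, reduce
  I6: { [X → x X .] }  — reduce
  I7: { [A → e T .] }  — reduce
  I8: { [T → x . x] }  — shift
  I9: { [T → x x .] }  — reduce
  I10: { [X → A - . x] }  — shift
  I11: { [X → A - x .] }  — reduce
  I12: { [A → - T . A], [A → . - T A], [A → . e T], [A → .] }  — shift, reduce
  I13: { [A → - T A .] }  — reduce

I0 contains reduce item [A → .] and shift items [A → . - T A], [A → . e T], [X → . x X] — shift-reduce conflict.
I2 contains reduce item [X → A .] and shift item [X → A . - x] — shift-reduce conflict.
I5 contains reduce item [A → .] and shift items [A → . - T A], [A → . e T], [X → . x X] — shift-reduce conflict.
I12 contains reduce item [A → .] and shift items [A → . - T A], [A → . e T] — shift-reduce conflict.

Answer: Yes — I0: [A → .] vs [A → . - T A]; I2: [X → A .] vs [X → A . - x]; I5: [A → .] vs [A → . - T A]; I12: [A → .] vs [A → . - T A]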